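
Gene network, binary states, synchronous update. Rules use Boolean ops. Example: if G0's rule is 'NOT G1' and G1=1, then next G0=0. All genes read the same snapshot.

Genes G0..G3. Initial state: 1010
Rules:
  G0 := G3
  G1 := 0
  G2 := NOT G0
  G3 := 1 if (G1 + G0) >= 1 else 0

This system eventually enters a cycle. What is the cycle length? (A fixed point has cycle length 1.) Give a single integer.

Step 0: 1010
Step 1: G0=G3=0 G1=0(const) G2=NOT G0=NOT 1=0 G3=(0+1>=1)=1 -> 0001
Step 2: G0=G3=1 G1=0(const) G2=NOT G0=NOT 0=1 G3=(0+0>=1)=0 -> 1010
State from step 2 equals state from step 0 -> cycle length 2

Answer: 2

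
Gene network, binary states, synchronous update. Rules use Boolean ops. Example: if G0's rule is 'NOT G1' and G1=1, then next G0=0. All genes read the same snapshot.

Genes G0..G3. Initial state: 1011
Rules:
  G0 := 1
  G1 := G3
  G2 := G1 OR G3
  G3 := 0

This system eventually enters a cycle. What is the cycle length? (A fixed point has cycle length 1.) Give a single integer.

Answer: 1

Derivation:
Step 0: 1011
Step 1: G0=1(const) G1=G3=1 G2=G1|G3=0|1=1 G3=0(const) -> 1110
Step 2: G0=1(const) G1=G3=0 G2=G1|G3=1|0=1 G3=0(const) -> 1010
Step 3: G0=1(const) G1=G3=0 G2=G1|G3=0|0=0 G3=0(const) -> 1000
Step 4: G0=1(const) G1=G3=0 G2=G1|G3=0|0=0 G3=0(const) -> 1000
State from step 4 equals state from step 3 -> cycle length 1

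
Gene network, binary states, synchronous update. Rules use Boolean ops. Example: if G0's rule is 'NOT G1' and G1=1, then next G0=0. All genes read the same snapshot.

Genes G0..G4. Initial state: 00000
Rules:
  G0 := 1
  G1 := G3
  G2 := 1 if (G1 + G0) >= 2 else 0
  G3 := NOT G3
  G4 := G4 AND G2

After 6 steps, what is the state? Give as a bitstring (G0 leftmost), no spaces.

Step 1: G0=1(const) G1=G3=0 G2=(0+0>=2)=0 G3=NOT G3=NOT 0=1 G4=G4&G2=0&0=0 -> 10010
Step 2: G0=1(const) G1=G3=1 G2=(0+1>=2)=0 G3=NOT G3=NOT 1=0 G4=G4&G2=0&0=0 -> 11000
Step 3: G0=1(const) G1=G3=0 G2=(1+1>=2)=1 G3=NOT G3=NOT 0=1 G4=G4&G2=0&0=0 -> 10110
Step 4: G0=1(const) G1=G3=1 G2=(0+1>=2)=0 G3=NOT G3=NOT 1=0 G4=G4&G2=0&1=0 -> 11000
Step 5: G0=1(const) G1=G3=0 G2=(1+1>=2)=1 G3=NOT G3=NOT 0=1 G4=G4&G2=0&0=0 -> 10110
Step 6: G0=1(const) G1=G3=1 G2=(0+1>=2)=0 G3=NOT G3=NOT 1=0 G4=G4&G2=0&1=0 -> 11000

11000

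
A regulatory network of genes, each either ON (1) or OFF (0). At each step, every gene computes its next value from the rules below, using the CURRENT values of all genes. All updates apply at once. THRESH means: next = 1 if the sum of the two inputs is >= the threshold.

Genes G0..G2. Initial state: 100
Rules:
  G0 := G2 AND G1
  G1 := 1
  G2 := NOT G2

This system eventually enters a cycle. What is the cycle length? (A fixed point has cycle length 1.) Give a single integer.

Step 0: 100
Step 1: G0=G2&G1=0&0=0 G1=1(const) G2=NOT G2=NOT 0=1 -> 011
Step 2: G0=G2&G1=1&1=1 G1=1(const) G2=NOT G2=NOT 1=0 -> 110
Step 3: G0=G2&G1=0&1=0 G1=1(const) G2=NOT G2=NOT 0=1 -> 011
State from step 3 equals state from step 1 -> cycle length 2

Answer: 2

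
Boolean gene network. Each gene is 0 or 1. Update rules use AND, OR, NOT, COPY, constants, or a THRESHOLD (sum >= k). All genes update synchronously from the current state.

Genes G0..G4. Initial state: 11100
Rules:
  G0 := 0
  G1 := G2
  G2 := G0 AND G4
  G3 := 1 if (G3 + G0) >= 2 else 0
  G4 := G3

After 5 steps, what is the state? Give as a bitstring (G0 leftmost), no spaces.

Step 1: G0=0(const) G1=G2=1 G2=G0&G4=1&0=0 G3=(0+1>=2)=0 G4=G3=0 -> 01000
Step 2: G0=0(const) G1=G2=0 G2=G0&G4=0&0=0 G3=(0+0>=2)=0 G4=G3=0 -> 00000
Step 3: G0=0(const) G1=G2=0 G2=G0&G4=0&0=0 G3=(0+0>=2)=0 G4=G3=0 -> 00000
Step 4: G0=0(const) G1=G2=0 G2=G0&G4=0&0=0 G3=(0+0>=2)=0 G4=G3=0 -> 00000
Step 5: G0=0(const) G1=G2=0 G2=G0&G4=0&0=0 G3=(0+0>=2)=0 G4=G3=0 -> 00000

00000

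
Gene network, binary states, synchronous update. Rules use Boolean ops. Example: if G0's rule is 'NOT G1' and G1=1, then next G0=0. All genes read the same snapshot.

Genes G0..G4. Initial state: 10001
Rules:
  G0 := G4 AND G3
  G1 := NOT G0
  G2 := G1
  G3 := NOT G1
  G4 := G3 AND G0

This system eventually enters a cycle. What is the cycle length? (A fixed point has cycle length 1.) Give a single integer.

Answer: 1

Derivation:
Step 0: 10001
Step 1: G0=G4&G3=1&0=0 G1=NOT G0=NOT 1=0 G2=G1=0 G3=NOT G1=NOT 0=1 G4=G3&G0=0&1=0 -> 00010
Step 2: G0=G4&G3=0&1=0 G1=NOT G0=NOT 0=1 G2=G1=0 G3=NOT G1=NOT 0=1 G4=G3&G0=1&0=0 -> 01010
Step 3: G0=G4&G3=0&1=0 G1=NOT G0=NOT 0=1 G2=G1=1 G3=NOT G1=NOT 1=0 G4=G3&G0=1&0=0 -> 01100
Step 4: G0=G4&G3=0&0=0 G1=NOT G0=NOT 0=1 G2=G1=1 G3=NOT G1=NOT 1=0 G4=G3&G0=0&0=0 -> 01100
State from step 4 equals state from step 3 -> cycle length 1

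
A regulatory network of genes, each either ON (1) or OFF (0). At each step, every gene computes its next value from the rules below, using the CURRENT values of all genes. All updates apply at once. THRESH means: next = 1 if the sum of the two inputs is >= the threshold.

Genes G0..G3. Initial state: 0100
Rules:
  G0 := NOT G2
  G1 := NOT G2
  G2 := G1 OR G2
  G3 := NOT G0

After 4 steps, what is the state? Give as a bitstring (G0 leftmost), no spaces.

Step 1: G0=NOT G2=NOT 0=1 G1=NOT G2=NOT 0=1 G2=G1|G2=1|0=1 G3=NOT G0=NOT 0=1 -> 1111
Step 2: G0=NOT G2=NOT 1=0 G1=NOT G2=NOT 1=0 G2=G1|G2=1|1=1 G3=NOT G0=NOT 1=0 -> 0010
Step 3: G0=NOT G2=NOT 1=0 G1=NOT G2=NOT 1=0 G2=G1|G2=0|1=1 G3=NOT G0=NOT 0=1 -> 0011
Step 4: G0=NOT G2=NOT 1=0 G1=NOT G2=NOT 1=0 G2=G1|G2=0|1=1 G3=NOT G0=NOT 0=1 -> 0011

0011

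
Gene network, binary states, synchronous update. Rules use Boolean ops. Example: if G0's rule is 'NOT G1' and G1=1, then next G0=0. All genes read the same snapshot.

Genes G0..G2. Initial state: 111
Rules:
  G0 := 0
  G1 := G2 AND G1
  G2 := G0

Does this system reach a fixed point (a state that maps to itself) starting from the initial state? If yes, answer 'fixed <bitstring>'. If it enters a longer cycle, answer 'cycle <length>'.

Answer: fixed 000

Derivation:
Step 0: 111
Step 1: G0=0(const) G1=G2&G1=1&1=1 G2=G0=1 -> 011
Step 2: G0=0(const) G1=G2&G1=1&1=1 G2=G0=0 -> 010
Step 3: G0=0(const) G1=G2&G1=0&1=0 G2=G0=0 -> 000
Step 4: G0=0(const) G1=G2&G1=0&0=0 G2=G0=0 -> 000
Fixed point reached at step 3: 000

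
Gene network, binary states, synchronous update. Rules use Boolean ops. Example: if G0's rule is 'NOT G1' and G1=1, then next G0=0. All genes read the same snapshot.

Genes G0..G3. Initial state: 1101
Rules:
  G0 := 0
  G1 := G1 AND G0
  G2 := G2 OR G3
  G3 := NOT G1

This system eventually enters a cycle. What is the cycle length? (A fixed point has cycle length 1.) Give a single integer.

Step 0: 1101
Step 1: G0=0(const) G1=G1&G0=1&1=1 G2=G2|G3=0|1=1 G3=NOT G1=NOT 1=0 -> 0110
Step 2: G0=0(const) G1=G1&G0=1&0=0 G2=G2|G3=1|0=1 G3=NOT G1=NOT 1=0 -> 0010
Step 3: G0=0(const) G1=G1&G0=0&0=0 G2=G2|G3=1|0=1 G3=NOT G1=NOT 0=1 -> 0011
Step 4: G0=0(const) G1=G1&G0=0&0=0 G2=G2|G3=1|1=1 G3=NOT G1=NOT 0=1 -> 0011
State from step 4 equals state from step 3 -> cycle length 1

Answer: 1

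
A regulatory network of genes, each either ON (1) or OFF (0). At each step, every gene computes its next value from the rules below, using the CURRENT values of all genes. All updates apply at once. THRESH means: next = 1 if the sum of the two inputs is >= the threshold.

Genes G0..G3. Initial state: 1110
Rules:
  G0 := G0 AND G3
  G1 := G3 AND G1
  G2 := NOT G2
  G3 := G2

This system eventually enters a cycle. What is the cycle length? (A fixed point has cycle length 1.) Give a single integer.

Answer: 2

Derivation:
Step 0: 1110
Step 1: G0=G0&G3=1&0=0 G1=G3&G1=0&1=0 G2=NOT G2=NOT 1=0 G3=G2=1 -> 0001
Step 2: G0=G0&G3=0&1=0 G1=G3&G1=1&0=0 G2=NOT G2=NOT 0=1 G3=G2=0 -> 0010
Step 3: G0=G0&G3=0&0=0 G1=G3&G1=0&0=0 G2=NOT G2=NOT 1=0 G3=G2=1 -> 0001
State from step 3 equals state from step 1 -> cycle length 2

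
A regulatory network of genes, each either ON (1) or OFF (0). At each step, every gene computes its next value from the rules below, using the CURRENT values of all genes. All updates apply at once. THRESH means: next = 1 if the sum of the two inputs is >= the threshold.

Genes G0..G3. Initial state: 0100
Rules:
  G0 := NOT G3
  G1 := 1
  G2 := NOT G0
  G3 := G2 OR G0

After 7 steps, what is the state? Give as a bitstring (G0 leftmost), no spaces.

Step 1: G0=NOT G3=NOT 0=1 G1=1(const) G2=NOT G0=NOT 0=1 G3=G2|G0=0|0=0 -> 1110
Step 2: G0=NOT G3=NOT 0=1 G1=1(const) G2=NOT G0=NOT 1=0 G3=G2|G0=1|1=1 -> 1101
Step 3: G0=NOT G3=NOT 1=0 G1=1(const) G2=NOT G0=NOT 1=0 G3=G2|G0=0|1=1 -> 0101
Step 4: G0=NOT G3=NOT 1=0 G1=1(const) G2=NOT G0=NOT 0=1 G3=G2|G0=0|0=0 -> 0110
Step 5: G0=NOT G3=NOT 0=1 G1=1(const) G2=NOT G0=NOT 0=1 G3=G2|G0=1|0=1 -> 1111
Step 6: G0=NOT G3=NOT 1=0 G1=1(const) G2=NOT G0=NOT 1=0 G3=G2|G0=1|1=1 -> 0101
Step 7: G0=NOT G3=NOT 1=0 G1=1(const) G2=NOT G0=NOT 0=1 G3=G2|G0=0|0=0 -> 0110

0110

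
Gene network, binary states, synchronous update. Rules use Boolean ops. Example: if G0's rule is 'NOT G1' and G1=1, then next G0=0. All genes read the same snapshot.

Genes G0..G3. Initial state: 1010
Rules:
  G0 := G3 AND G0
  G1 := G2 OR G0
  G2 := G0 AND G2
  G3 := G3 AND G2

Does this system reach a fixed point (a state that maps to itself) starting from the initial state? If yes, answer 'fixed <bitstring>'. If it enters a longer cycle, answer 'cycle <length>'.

Step 0: 1010
Step 1: G0=G3&G0=0&1=0 G1=G2|G0=1|1=1 G2=G0&G2=1&1=1 G3=G3&G2=0&1=0 -> 0110
Step 2: G0=G3&G0=0&0=0 G1=G2|G0=1|0=1 G2=G0&G2=0&1=0 G3=G3&G2=0&1=0 -> 0100
Step 3: G0=G3&G0=0&0=0 G1=G2|G0=0|0=0 G2=G0&G2=0&0=0 G3=G3&G2=0&0=0 -> 0000
Step 4: G0=G3&G0=0&0=0 G1=G2|G0=0|0=0 G2=G0&G2=0&0=0 G3=G3&G2=0&0=0 -> 0000
Fixed point reached at step 3: 0000

Answer: fixed 0000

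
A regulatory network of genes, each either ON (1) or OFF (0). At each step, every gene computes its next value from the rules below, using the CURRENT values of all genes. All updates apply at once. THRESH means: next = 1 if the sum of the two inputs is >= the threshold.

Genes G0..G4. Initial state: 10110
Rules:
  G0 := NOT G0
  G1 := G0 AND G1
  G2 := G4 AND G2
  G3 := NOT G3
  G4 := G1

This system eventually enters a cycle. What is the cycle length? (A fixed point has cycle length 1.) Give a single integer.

Step 0: 10110
Step 1: G0=NOT G0=NOT 1=0 G1=G0&G1=1&0=0 G2=G4&G2=0&1=0 G3=NOT G3=NOT 1=0 G4=G1=0 -> 00000
Step 2: G0=NOT G0=NOT 0=1 G1=G0&G1=0&0=0 G2=G4&G2=0&0=0 G3=NOT G3=NOT 0=1 G4=G1=0 -> 10010
Step 3: G0=NOT G0=NOT 1=0 G1=G0&G1=1&0=0 G2=G4&G2=0&0=0 G3=NOT G3=NOT 1=0 G4=G1=0 -> 00000
State from step 3 equals state from step 1 -> cycle length 2

Answer: 2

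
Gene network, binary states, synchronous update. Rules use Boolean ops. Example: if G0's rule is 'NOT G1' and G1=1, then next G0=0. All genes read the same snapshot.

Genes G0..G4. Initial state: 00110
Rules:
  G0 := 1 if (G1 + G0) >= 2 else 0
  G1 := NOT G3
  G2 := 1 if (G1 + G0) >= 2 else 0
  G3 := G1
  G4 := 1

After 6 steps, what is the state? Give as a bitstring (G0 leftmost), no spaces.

Step 1: G0=(0+0>=2)=0 G1=NOT G3=NOT 1=0 G2=(0+0>=2)=0 G3=G1=0 G4=1(const) -> 00001
Step 2: G0=(0+0>=2)=0 G1=NOT G3=NOT 0=1 G2=(0+0>=2)=0 G3=G1=0 G4=1(const) -> 01001
Step 3: G0=(1+0>=2)=0 G1=NOT G3=NOT 0=1 G2=(1+0>=2)=0 G3=G1=1 G4=1(const) -> 01011
Step 4: G0=(1+0>=2)=0 G1=NOT G3=NOT 1=0 G2=(1+0>=2)=0 G3=G1=1 G4=1(const) -> 00011
Step 5: G0=(0+0>=2)=0 G1=NOT G3=NOT 1=0 G2=(0+0>=2)=0 G3=G1=0 G4=1(const) -> 00001
Step 6: G0=(0+0>=2)=0 G1=NOT G3=NOT 0=1 G2=(0+0>=2)=0 G3=G1=0 G4=1(const) -> 01001

01001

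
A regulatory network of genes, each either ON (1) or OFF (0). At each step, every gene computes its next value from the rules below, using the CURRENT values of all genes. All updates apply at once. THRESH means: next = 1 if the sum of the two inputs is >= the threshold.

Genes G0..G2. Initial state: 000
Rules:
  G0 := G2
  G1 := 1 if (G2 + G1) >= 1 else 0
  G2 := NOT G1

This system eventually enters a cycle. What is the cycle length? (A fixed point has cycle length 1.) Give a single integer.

Answer: 1

Derivation:
Step 0: 000
Step 1: G0=G2=0 G1=(0+0>=1)=0 G2=NOT G1=NOT 0=1 -> 001
Step 2: G0=G2=1 G1=(1+0>=1)=1 G2=NOT G1=NOT 0=1 -> 111
Step 3: G0=G2=1 G1=(1+1>=1)=1 G2=NOT G1=NOT 1=0 -> 110
Step 4: G0=G2=0 G1=(0+1>=1)=1 G2=NOT G1=NOT 1=0 -> 010
Step 5: G0=G2=0 G1=(0+1>=1)=1 G2=NOT G1=NOT 1=0 -> 010
State from step 5 equals state from step 4 -> cycle length 1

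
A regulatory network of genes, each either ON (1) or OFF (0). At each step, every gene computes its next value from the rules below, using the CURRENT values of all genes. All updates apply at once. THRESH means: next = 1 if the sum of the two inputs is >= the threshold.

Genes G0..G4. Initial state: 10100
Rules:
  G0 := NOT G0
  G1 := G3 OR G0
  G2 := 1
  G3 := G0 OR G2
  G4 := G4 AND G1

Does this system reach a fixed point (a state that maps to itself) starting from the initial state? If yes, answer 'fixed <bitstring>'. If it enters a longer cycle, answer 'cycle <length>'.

Step 0: 10100
Step 1: G0=NOT G0=NOT 1=0 G1=G3|G0=0|1=1 G2=1(const) G3=G0|G2=1|1=1 G4=G4&G1=0&0=0 -> 01110
Step 2: G0=NOT G0=NOT 0=1 G1=G3|G0=1|0=1 G2=1(const) G3=G0|G2=0|1=1 G4=G4&G1=0&1=0 -> 11110
Step 3: G0=NOT G0=NOT 1=0 G1=G3|G0=1|1=1 G2=1(const) G3=G0|G2=1|1=1 G4=G4&G1=0&1=0 -> 01110
Cycle of length 2 starting at step 1 -> no fixed point

Answer: cycle 2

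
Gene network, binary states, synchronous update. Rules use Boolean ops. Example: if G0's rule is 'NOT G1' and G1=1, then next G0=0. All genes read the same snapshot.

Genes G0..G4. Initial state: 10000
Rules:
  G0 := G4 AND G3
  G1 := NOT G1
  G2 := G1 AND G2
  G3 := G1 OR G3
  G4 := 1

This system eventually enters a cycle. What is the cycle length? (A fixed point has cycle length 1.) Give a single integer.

Step 0: 10000
Step 1: G0=G4&G3=0&0=0 G1=NOT G1=NOT 0=1 G2=G1&G2=0&0=0 G3=G1|G3=0|0=0 G4=1(const) -> 01001
Step 2: G0=G4&G3=1&0=0 G1=NOT G1=NOT 1=0 G2=G1&G2=1&0=0 G3=G1|G3=1|0=1 G4=1(const) -> 00011
Step 3: G0=G4&G3=1&1=1 G1=NOT G1=NOT 0=1 G2=G1&G2=0&0=0 G3=G1|G3=0|1=1 G4=1(const) -> 11011
Step 4: G0=G4&G3=1&1=1 G1=NOT G1=NOT 1=0 G2=G1&G2=1&0=0 G3=G1|G3=1|1=1 G4=1(const) -> 10011
Step 5: G0=G4&G3=1&1=1 G1=NOT G1=NOT 0=1 G2=G1&G2=0&0=0 G3=G1|G3=0|1=1 G4=1(const) -> 11011
State from step 5 equals state from step 3 -> cycle length 2

Answer: 2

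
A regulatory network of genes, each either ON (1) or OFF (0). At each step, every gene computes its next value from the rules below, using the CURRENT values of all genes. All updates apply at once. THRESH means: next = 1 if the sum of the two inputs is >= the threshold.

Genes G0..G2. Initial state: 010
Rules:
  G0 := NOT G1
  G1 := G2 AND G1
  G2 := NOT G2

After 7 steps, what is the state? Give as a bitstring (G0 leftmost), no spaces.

Step 1: G0=NOT G1=NOT 1=0 G1=G2&G1=0&1=0 G2=NOT G2=NOT 0=1 -> 001
Step 2: G0=NOT G1=NOT 0=1 G1=G2&G1=1&0=0 G2=NOT G2=NOT 1=0 -> 100
Step 3: G0=NOT G1=NOT 0=1 G1=G2&G1=0&0=0 G2=NOT G2=NOT 0=1 -> 101
Step 4: G0=NOT G1=NOT 0=1 G1=G2&G1=1&0=0 G2=NOT G2=NOT 1=0 -> 100
Step 5: G0=NOT G1=NOT 0=1 G1=G2&G1=0&0=0 G2=NOT G2=NOT 0=1 -> 101
Step 6: G0=NOT G1=NOT 0=1 G1=G2&G1=1&0=0 G2=NOT G2=NOT 1=0 -> 100
Step 7: G0=NOT G1=NOT 0=1 G1=G2&G1=0&0=0 G2=NOT G2=NOT 0=1 -> 101

101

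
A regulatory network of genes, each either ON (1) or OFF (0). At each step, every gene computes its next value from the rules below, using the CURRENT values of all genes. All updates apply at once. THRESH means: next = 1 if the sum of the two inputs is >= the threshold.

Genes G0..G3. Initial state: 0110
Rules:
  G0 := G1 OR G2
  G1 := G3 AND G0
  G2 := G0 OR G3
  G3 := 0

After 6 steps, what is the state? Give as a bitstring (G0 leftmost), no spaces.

Step 1: G0=G1|G2=1|1=1 G1=G3&G0=0&0=0 G2=G0|G3=0|0=0 G3=0(const) -> 1000
Step 2: G0=G1|G2=0|0=0 G1=G3&G0=0&1=0 G2=G0|G3=1|0=1 G3=0(const) -> 0010
Step 3: G0=G1|G2=0|1=1 G1=G3&G0=0&0=0 G2=G0|G3=0|0=0 G3=0(const) -> 1000
Step 4: G0=G1|G2=0|0=0 G1=G3&G0=0&1=0 G2=G0|G3=1|0=1 G3=0(const) -> 0010
Step 5: G0=G1|G2=0|1=1 G1=G3&G0=0&0=0 G2=G0|G3=0|0=0 G3=0(const) -> 1000
Step 6: G0=G1|G2=0|0=0 G1=G3&G0=0&1=0 G2=G0|G3=1|0=1 G3=0(const) -> 0010

0010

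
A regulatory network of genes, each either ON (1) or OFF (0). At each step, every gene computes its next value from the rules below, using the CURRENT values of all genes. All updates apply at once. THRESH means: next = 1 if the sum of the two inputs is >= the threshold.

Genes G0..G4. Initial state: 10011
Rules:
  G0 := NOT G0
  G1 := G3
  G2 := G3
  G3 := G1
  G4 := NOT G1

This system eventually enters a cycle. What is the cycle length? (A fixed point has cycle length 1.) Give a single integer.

Answer: 2

Derivation:
Step 0: 10011
Step 1: G0=NOT G0=NOT 1=0 G1=G3=1 G2=G3=1 G3=G1=0 G4=NOT G1=NOT 0=1 -> 01101
Step 2: G0=NOT G0=NOT 0=1 G1=G3=0 G2=G3=0 G3=G1=1 G4=NOT G1=NOT 1=0 -> 10010
Step 3: G0=NOT G0=NOT 1=0 G1=G3=1 G2=G3=1 G3=G1=0 G4=NOT G1=NOT 0=1 -> 01101
State from step 3 equals state from step 1 -> cycle length 2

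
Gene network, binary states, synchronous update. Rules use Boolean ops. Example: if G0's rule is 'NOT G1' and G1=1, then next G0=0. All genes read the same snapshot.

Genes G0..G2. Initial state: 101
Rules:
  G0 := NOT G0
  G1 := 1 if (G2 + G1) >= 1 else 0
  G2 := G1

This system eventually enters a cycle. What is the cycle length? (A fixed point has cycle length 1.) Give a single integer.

Step 0: 101
Step 1: G0=NOT G0=NOT 1=0 G1=(1+0>=1)=1 G2=G1=0 -> 010
Step 2: G0=NOT G0=NOT 0=1 G1=(0+1>=1)=1 G2=G1=1 -> 111
Step 3: G0=NOT G0=NOT 1=0 G1=(1+1>=1)=1 G2=G1=1 -> 011
Step 4: G0=NOT G0=NOT 0=1 G1=(1+1>=1)=1 G2=G1=1 -> 111
State from step 4 equals state from step 2 -> cycle length 2

Answer: 2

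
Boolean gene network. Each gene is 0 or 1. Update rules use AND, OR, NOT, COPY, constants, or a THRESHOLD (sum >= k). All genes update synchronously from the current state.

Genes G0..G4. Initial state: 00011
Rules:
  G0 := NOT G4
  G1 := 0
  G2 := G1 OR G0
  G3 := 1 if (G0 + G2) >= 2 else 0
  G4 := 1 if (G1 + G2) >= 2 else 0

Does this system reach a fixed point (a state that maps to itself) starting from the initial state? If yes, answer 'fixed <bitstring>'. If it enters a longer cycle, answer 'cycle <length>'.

Step 0: 00011
Step 1: G0=NOT G4=NOT 1=0 G1=0(const) G2=G1|G0=0|0=0 G3=(0+0>=2)=0 G4=(0+0>=2)=0 -> 00000
Step 2: G0=NOT G4=NOT 0=1 G1=0(const) G2=G1|G0=0|0=0 G3=(0+0>=2)=0 G4=(0+0>=2)=0 -> 10000
Step 3: G0=NOT G4=NOT 0=1 G1=0(const) G2=G1|G0=0|1=1 G3=(1+0>=2)=0 G4=(0+0>=2)=0 -> 10100
Step 4: G0=NOT G4=NOT 0=1 G1=0(const) G2=G1|G0=0|1=1 G3=(1+1>=2)=1 G4=(0+1>=2)=0 -> 10110
Step 5: G0=NOT G4=NOT 0=1 G1=0(const) G2=G1|G0=0|1=1 G3=(1+1>=2)=1 G4=(0+1>=2)=0 -> 10110
Fixed point reached at step 4: 10110

Answer: fixed 10110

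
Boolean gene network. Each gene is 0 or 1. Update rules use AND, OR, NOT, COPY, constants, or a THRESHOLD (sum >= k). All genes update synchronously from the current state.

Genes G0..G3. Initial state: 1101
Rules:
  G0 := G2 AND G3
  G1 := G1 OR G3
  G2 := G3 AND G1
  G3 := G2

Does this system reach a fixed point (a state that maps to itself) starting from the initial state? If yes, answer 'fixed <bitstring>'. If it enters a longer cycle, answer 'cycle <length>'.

Answer: cycle 2

Derivation:
Step 0: 1101
Step 1: G0=G2&G3=0&1=0 G1=G1|G3=1|1=1 G2=G3&G1=1&1=1 G3=G2=0 -> 0110
Step 2: G0=G2&G3=1&0=0 G1=G1|G3=1|0=1 G2=G3&G1=0&1=0 G3=G2=1 -> 0101
Step 3: G0=G2&G3=0&1=0 G1=G1|G3=1|1=1 G2=G3&G1=1&1=1 G3=G2=0 -> 0110
Cycle of length 2 starting at step 1 -> no fixed point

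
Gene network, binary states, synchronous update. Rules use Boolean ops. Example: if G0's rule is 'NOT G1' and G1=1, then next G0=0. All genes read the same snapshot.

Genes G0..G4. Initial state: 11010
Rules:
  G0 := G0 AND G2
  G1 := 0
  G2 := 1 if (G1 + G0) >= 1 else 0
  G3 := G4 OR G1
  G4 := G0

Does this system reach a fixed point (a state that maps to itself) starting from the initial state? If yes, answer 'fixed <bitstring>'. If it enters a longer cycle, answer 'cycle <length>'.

Answer: fixed 00000

Derivation:
Step 0: 11010
Step 1: G0=G0&G2=1&0=0 G1=0(const) G2=(1+1>=1)=1 G3=G4|G1=0|1=1 G4=G0=1 -> 00111
Step 2: G0=G0&G2=0&1=0 G1=0(const) G2=(0+0>=1)=0 G3=G4|G1=1|0=1 G4=G0=0 -> 00010
Step 3: G0=G0&G2=0&0=0 G1=0(const) G2=(0+0>=1)=0 G3=G4|G1=0|0=0 G4=G0=0 -> 00000
Step 4: G0=G0&G2=0&0=0 G1=0(const) G2=(0+0>=1)=0 G3=G4|G1=0|0=0 G4=G0=0 -> 00000
Fixed point reached at step 3: 00000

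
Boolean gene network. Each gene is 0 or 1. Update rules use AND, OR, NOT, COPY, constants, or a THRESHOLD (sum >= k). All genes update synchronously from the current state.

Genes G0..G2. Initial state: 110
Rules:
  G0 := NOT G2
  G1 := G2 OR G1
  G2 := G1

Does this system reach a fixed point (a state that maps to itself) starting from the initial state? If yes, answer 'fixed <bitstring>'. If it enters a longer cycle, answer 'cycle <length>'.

Step 0: 110
Step 1: G0=NOT G2=NOT 0=1 G1=G2|G1=0|1=1 G2=G1=1 -> 111
Step 2: G0=NOT G2=NOT 1=0 G1=G2|G1=1|1=1 G2=G1=1 -> 011
Step 3: G0=NOT G2=NOT 1=0 G1=G2|G1=1|1=1 G2=G1=1 -> 011
Fixed point reached at step 2: 011

Answer: fixed 011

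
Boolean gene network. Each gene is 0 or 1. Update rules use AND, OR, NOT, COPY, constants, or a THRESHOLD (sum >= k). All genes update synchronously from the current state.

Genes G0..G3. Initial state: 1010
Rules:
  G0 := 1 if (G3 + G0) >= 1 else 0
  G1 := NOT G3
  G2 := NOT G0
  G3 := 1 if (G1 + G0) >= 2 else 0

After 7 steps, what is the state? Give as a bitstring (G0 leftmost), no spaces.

Step 1: G0=(0+1>=1)=1 G1=NOT G3=NOT 0=1 G2=NOT G0=NOT 1=0 G3=(0+1>=2)=0 -> 1100
Step 2: G0=(0+1>=1)=1 G1=NOT G3=NOT 0=1 G2=NOT G0=NOT 1=0 G3=(1+1>=2)=1 -> 1101
Step 3: G0=(1+1>=1)=1 G1=NOT G3=NOT 1=0 G2=NOT G0=NOT 1=0 G3=(1+1>=2)=1 -> 1001
Step 4: G0=(1+1>=1)=1 G1=NOT G3=NOT 1=0 G2=NOT G0=NOT 1=0 G3=(0+1>=2)=0 -> 1000
Step 5: G0=(0+1>=1)=1 G1=NOT G3=NOT 0=1 G2=NOT G0=NOT 1=0 G3=(0+1>=2)=0 -> 1100
Step 6: G0=(0+1>=1)=1 G1=NOT G3=NOT 0=1 G2=NOT G0=NOT 1=0 G3=(1+1>=2)=1 -> 1101
Step 7: G0=(1+1>=1)=1 G1=NOT G3=NOT 1=0 G2=NOT G0=NOT 1=0 G3=(1+1>=2)=1 -> 1001

1001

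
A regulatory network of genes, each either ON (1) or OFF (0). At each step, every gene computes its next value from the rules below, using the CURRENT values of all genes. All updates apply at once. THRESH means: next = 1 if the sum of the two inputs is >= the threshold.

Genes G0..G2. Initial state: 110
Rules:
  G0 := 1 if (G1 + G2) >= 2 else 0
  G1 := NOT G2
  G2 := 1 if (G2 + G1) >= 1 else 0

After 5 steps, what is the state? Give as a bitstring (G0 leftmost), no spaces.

Step 1: G0=(1+0>=2)=0 G1=NOT G2=NOT 0=1 G2=(0+1>=1)=1 -> 011
Step 2: G0=(1+1>=2)=1 G1=NOT G2=NOT 1=0 G2=(1+1>=1)=1 -> 101
Step 3: G0=(0+1>=2)=0 G1=NOT G2=NOT 1=0 G2=(1+0>=1)=1 -> 001
Step 4: G0=(0+1>=2)=0 G1=NOT G2=NOT 1=0 G2=(1+0>=1)=1 -> 001
Step 5: G0=(0+1>=2)=0 G1=NOT G2=NOT 1=0 G2=(1+0>=1)=1 -> 001

001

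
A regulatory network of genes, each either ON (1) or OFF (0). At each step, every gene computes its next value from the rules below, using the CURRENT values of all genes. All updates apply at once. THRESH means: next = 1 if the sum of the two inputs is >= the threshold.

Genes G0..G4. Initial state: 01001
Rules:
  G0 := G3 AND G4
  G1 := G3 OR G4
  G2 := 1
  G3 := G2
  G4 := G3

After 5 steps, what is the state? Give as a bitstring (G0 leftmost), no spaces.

Step 1: G0=G3&G4=0&1=0 G1=G3|G4=0|1=1 G2=1(const) G3=G2=0 G4=G3=0 -> 01100
Step 2: G0=G3&G4=0&0=0 G1=G3|G4=0|0=0 G2=1(const) G3=G2=1 G4=G3=0 -> 00110
Step 3: G0=G3&G4=1&0=0 G1=G3|G4=1|0=1 G2=1(const) G3=G2=1 G4=G3=1 -> 01111
Step 4: G0=G3&G4=1&1=1 G1=G3|G4=1|1=1 G2=1(const) G3=G2=1 G4=G3=1 -> 11111
Step 5: G0=G3&G4=1&1=1 G1=G3|G4=1|1=1 G2=1(const) G3=G2=1 G4=G3=1 -> 11111

11111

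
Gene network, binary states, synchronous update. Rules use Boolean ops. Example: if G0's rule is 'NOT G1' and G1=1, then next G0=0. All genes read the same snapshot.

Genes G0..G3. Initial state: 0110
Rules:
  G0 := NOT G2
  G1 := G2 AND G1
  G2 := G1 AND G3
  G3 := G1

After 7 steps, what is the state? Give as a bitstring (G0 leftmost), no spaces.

Step 1: G0=NOT G2=NOT 1=0 G1=G2&G1=1&1=1 G2=G1&G3=1&0=0 G3=G1=1 -> 0101
Step 2: G0=NOT G2=NOT 0=1 G1=G2&G1=0&1=0 G2=G1&G3=1&1=1 G3=G1=1 -> 1011
Step 3: G0=NOT G2=NOT 1=0 G1=G2&G1=1&0=0 G2=G1&G3=0&1=0 G3=G1=0 -> 0000
Step 4: G0=NOT G2=NOT 0=1 G1=G2&G1=0&0=0 G2=G1&G3=0&0=0 G3=G1=0 -> 1000
Step 5: G0=NOT G2=NOT 0=1 G1=G2&G1=0&0=0 G2=G1&G3=0&0=0 G3=G1=0 -> 1000
Step 6: G0=NOT G2=NOT 0=1 G1=G2&G1=0&0=0 G2=G1&G3=0&0=0 G3=G1=0 -> 1000
Step 7: G0=NOT G2=NOT 0=1 G1=G2&G1=0&0=0 G2=G1&G3=0&0=0 G3=G1=0 -> 1000

1000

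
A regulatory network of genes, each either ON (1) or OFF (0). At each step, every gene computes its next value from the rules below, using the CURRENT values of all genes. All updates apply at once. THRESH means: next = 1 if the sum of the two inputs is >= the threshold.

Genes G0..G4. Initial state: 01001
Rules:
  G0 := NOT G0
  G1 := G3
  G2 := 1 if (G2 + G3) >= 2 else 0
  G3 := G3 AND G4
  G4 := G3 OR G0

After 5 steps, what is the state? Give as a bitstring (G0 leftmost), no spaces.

Step 1: G0=NOT G0=NOT 0=1 G1=G3=0 G2=(0+0>=2)=0 G3=G3&G4=0&1=0 G4=G3|G0=0|0=0 -> 10000
Step 2: G0=NOT G0=NOT 1=0 G1=G3=0 G2=(0+0>=2)=0 G3=G3&G4=0&0=0 G4=G3|G0=0|1=1 -> 00001
Step 3: G0=NOT G0=NOT 0=1 G1=G3=0 G2=(0+0>=2)=0 G3=G3&G4=0&1=0 G4=G3|G0=0|0=0 -> 10000
Step 4: G0=NOT G0=NOT 1=0 G1=G3=0 G2=(0+0>=2)=0 G3=G3&G4=0&0=0 G4=G3|G0=0|1=1 -> 00001
Step 5: G0=NOT G0=NOT 0=1 G1=G3=0 G2=(0+0>=2)=0 G3=G3&G4=0&1=0 G4=G3|G0=0|0=0 -> 10000

10000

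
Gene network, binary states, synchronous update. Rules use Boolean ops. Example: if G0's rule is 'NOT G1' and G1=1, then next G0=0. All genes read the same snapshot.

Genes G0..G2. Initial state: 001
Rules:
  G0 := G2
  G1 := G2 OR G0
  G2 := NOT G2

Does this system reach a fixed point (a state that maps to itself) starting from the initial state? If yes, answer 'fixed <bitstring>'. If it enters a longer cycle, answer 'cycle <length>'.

Answer: cycle 2

Derivation:
Step 0: 001
Step 1: G0=G2=1 G1=G2|G0=1|0=1 G2=NOT G2=NOT 1=0 -> 110
Step 2: G0=G2=0 G1=G2|G0=0|1=1 G2=NOT G2=NOT 0=1 -> 011
Step 3: G0=G2=1 G1=G2|G0=1|0=1 G2=NOT G2=NOT 1=0 -> 110
Cycle of length 2 starting at step 1 -> no fixed point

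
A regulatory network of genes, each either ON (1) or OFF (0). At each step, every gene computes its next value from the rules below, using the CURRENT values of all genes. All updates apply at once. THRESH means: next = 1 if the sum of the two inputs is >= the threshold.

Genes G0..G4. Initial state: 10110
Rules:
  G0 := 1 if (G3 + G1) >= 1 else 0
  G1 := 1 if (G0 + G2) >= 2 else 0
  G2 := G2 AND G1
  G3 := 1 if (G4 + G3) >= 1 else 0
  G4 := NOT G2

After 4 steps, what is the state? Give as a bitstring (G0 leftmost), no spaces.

Step 1: G0=(1+0>=1)=1 G1=(1+1>=2)=1 G2=G2&G1=1&0=0 G3=(0+1>=1)=1 G4=NOT G2=NOT 1=0 -> 11010
Step 2: G0=(1+1>=1)=1 G1=(1+0>=2)=0 G2=G2&G1=0&1=0 G3=(0+1>=1)=1 G4=NOT G2=NOT 0=1 -> 10011
Step 3: G0=(1+0>=1)=1 G1=(1+0>=2)=0 G2=G2&G1=0&0=0 G3=(1+1>=1)=1 G4=NOT G2=NOT 0=1 -> 10011
Step 4: G0=(1+0>=1)=1 G1=(1+0>=2)=0 G2=G2&G1=0&0=0 G3=(1+1>=1)=1 G4=NOT G2=NOT 0=1 -> 10011

10011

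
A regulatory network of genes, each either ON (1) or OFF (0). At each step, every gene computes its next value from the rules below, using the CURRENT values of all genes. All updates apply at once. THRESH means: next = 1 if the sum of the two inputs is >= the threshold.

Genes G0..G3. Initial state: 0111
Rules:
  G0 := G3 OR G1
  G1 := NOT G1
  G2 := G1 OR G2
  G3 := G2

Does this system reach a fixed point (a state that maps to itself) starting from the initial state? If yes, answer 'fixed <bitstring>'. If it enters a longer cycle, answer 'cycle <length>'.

Step 0: 0111
Step 1: G0=G3|G1=1|1=1 G1=NOT G1=NOT 1=0 G2=G1|G2=1|1=1 G3=G2=1 -> 1011
Step 2: G0=G3|G1=1|0=1 G1=NOT G1=NOT 0=1 G2=G1|G2=0|1=1 G3=G2=1 -> 1111
Step 3: G0=G3|G1=1|1=1 G1=NOT G1=NOT 1=0 G2=G1|G2=1|1=1 G3=G2=1 -> 1011
Cycle of length 2 starting at step 1 -> no fixed point

Answer: cycle 2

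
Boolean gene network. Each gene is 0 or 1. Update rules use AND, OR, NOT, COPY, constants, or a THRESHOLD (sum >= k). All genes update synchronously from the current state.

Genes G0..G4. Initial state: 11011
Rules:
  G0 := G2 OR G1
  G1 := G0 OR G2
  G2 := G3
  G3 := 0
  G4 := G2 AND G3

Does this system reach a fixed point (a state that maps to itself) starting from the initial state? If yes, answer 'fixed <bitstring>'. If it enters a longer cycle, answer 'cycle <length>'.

Answer: fixed 11000

Derivation:
Step 0: 11011
Step 1: G0=G2|G1=0|1=1 G1=G0|G2=1|0=1 G2=G3=1 G3=0(const) G4=G2&G3=0&1=0 -> 11100
Step 2: G0=G2|G1=1|1=1 G1=G0|G2=1|1=1 G2=G3=0 G3=0(const) G4=G2&G3=1&0=0 -> 11000
Step 3: G0=G2|G1=0|1=1 G1=G0|G2=1|0=1 G2=G3=0 G3=0(const) G4=G2&G3=0&0=0 -> 11000
Fixed point reached at step 2: 11000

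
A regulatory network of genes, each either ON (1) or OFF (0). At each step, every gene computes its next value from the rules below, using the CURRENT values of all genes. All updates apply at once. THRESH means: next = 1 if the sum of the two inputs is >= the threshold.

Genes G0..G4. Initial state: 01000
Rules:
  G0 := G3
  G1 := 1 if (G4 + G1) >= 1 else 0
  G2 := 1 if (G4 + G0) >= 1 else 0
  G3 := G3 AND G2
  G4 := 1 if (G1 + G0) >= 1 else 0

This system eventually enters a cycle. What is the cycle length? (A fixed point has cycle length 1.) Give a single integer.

Answer: 1

Derivation:
Step 0: 01000
Step 1: G0=G3=0 G1=(0+1>=1)=1 G2=(0+0>=1)=0 G3=G3&G2=0&0=0 G4=(1+0>=1)=1 -> 01001
Step 2: G0=G3=0 G1=(1+1>=1)=1 G2=(1+0>=1)=1 G3=G3&G2=0&0=0 G4=(1+0>=1)=1 -> 01101
Step 3: G0=G3=0 G1=(1+1>=1)=1 G2=(1+0>=1)=1 G3=G3&G2=0&1=0 G4=(1+0>=1)=1 -> 01101
State from step 3 equals state from step 2 -> cycle length 1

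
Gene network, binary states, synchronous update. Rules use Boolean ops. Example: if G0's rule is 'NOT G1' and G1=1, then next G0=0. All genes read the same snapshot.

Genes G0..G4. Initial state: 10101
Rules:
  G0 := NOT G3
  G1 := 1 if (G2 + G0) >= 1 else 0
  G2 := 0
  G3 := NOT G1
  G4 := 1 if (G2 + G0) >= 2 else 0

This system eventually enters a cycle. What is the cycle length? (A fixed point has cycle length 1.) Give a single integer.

Step 0: 10101
Step 1: G0=NOT G3=NOT 0=1 G1=(1+1>=1)=1 G2=0(const) G3=NOT G1=NOT 0=1 G4=(1+1>=2)=1 -> 11011
Step 2: G0=NOT G3=NOT 1=0 G1=(0+1>=1)=1 G2=0(const) G3=NOT G1=NOT 1=0 G4=(0+1>=2)=0 -> 01000
Step 3: G0=NOT G3=NOT 0=1 G1=(0+0>=1)=0 G2=0(const) G3=NOT G1=NOT 1=0 G4=(0+0>=2)=0 -> 10000
Step 4: G0=NOT G3=NOT 0=1 G1=(0+1>=1)=1 G2=0(const) G3=NOT G1=NOT 0=1 G4=(0+1>=2)=0 -> 11010
Step 5: G0=NOT G3=NOT 1=0 G1=(0+1>=1)=1 G2=0(const) G3=NOT G1=NOT 1=0 G4=(0+1>=2)=0 -> 01000
State from step 5 equals state from step 2 -> cycle length 3

Answer: 3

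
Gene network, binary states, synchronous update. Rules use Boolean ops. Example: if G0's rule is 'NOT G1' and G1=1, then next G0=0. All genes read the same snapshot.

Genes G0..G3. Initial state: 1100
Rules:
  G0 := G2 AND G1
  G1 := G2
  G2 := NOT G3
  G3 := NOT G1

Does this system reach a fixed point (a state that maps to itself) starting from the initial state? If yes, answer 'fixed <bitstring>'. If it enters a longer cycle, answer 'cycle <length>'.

Answer: cycle 3

Derivation:
Step 0: 1100
Step 1: G0=G2&G1=0&1=0 G1=G2=0 G2=NOT G3=NOT 0=1 G3=NOT G1=NOT 1=0 -> 0010
Step 2: G0=G2&G1=1&0=0 G1=G2=1 G2=NOT G3=NOT 0=1 G3=NOT G1=NOT 0=1 -> 0111
Step 3: G0=G2&G1=1&1=1 G1=G2=1 G2=NOT G3=NOT 1=0 G3=NOT G1=NOT 1=0 -> 1100
Cycle of length 3 starting at step 0 -> no fixed point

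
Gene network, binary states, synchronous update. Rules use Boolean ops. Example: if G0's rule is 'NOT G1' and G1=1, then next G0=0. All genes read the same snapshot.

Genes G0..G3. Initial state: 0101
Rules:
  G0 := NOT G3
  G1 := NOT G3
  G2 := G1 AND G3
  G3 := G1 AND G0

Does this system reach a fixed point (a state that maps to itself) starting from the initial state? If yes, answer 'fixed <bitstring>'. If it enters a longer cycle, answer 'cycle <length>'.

Answer: cycle 4

Derivation:
Step 0: 0101
Step 1: G0=NOT G3=NOT 1=0 G1=NOT G3=NOT 1=0 G2=G1&G3=1&1=1 G3=G1&G0=1&0=0 -> 0010
Step 2: G0=NOT G3=NOT 0=1 G1=NOT G3=NOT 0=1 G2=G1&G3=0&0=0 G3=G1&G0=0&0=0 -> 1100
Step 3: G0=NOT G3=NOT 0=1 G1=NOT G3=NOT 0=1 G2=G1&G3=1&0=0 G3=G1&G0=1&1=1 -> 1101
Step 4: G0=NOT G3=NOT 1=0 G1=NOT G3=NOT 1=0 G2=G1&G3=1&1=1 G3=G1&G0=1&1=1 -> 0011
Step 5: G0=NOT G3=NOT 1=0 G1=NOT G3=NOT 1=0 G2=G1&G3=0&1=0 G3=G1&G0=0&0=0 -> 0000
Step 6: G0=NOT G3=NOT 0=1 G1=NOT G3=NOT 0=1 G2=G1&G3=0&0=0 G3=G1&G0=0&0=0 -> 1100
Cycle of length 4 starting at step 2 -> no fixed point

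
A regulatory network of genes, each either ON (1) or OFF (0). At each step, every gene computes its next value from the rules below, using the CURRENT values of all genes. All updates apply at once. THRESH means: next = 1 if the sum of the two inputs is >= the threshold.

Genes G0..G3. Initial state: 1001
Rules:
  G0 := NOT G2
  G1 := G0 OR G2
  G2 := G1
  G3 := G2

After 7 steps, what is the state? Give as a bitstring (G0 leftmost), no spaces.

Step 1: G0=NOT G2=NOT 0=1 G1=G0|G2=1|0=1 G2=G1=0 G3=G2=0 -> 1100
Step 2: G0=NOT G2=NOT 0=1 G1=G0|G2=1|0=1 G2=G1=1 G3=G2=0 -> 1110
Step 3: G0=NOT G2=NOT 1=0 G1=G0|G2=1|1=1 G2=G1=1 G3=G2=1 -> 0111
Step 4: G0=NOT G2=NOT 1=0 G1=G0|G2=0|1=1 G2=G1=1 G3=G2=1 -> 0111
Step 5: G0=NOT G2=NOT 1=0 G1=G0|G2=0|1=1 G2=G1=1 G3=G2=1 -> 0111
Step 6: G0=NOT G2=NOT 1=0 G1=G0|G2=0|1=1 G2=G1=1 G3=G2=1 -> 0111
Step 7: G0=NOT G2=NOT 1=0 G1=G0|G2=0|1=1 G2=G1=1 G3=G2=1 -> 0111

0111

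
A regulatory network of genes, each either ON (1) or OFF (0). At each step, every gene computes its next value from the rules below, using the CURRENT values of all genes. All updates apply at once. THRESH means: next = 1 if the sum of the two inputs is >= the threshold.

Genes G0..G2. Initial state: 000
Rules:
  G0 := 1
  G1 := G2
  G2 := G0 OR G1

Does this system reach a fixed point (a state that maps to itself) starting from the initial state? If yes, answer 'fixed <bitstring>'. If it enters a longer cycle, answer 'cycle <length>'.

Step 0: 000
Step 1: G0=1(const) G1=G2=0 G2=G0|G1=0|0=0 -> 100
Step 2: G0=1(const) G1=G2=0 G2=G0|G1=1|0=1 -> 101
Step 3: G0=1(const) G1=G2=1 G2=G0|G1=1|0=1 -> 111
Step 4: G0=1(const) G1=G2=1 G2=G0|G1=1|1=1 -> 111
Fixed point reached at step 3: 111

Answer: fixed 111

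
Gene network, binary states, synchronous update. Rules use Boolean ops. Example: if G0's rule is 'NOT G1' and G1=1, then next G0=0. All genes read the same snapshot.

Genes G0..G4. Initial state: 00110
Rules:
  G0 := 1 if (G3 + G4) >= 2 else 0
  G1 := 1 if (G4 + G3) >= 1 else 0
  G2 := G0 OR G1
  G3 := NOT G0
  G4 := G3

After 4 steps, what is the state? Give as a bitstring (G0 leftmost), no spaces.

Step 1: G0=(1+0>=2)=0 G1=(0+1>=1)=1 G2=G0|G1=0|0=0 G3=NOT G0=NOT 0=1 G4=G3=1 -> 01011
Step 2: G0=(1+1>=2)=1 G1=(1+1>=1)=1 G2=G0|G1=0|1=1 G3=NOT G0=NOT 0=1 G4=G3=1 -> 11111
Step 3: G0=(1+1>=2)=1 G1=(1+1>=1)=1 G2=G0|G1=1|1=1 G3=NOT G0=NOT 1=0 G4=G3=1 -> 11101
Step 4: G0=(0+1>=2)=0 G1=(1+0>=1)=1 G2=G0|G1=1|1=1 G3=NOT G0=NOT 1=0 G4=G3=0 -> 01100

01100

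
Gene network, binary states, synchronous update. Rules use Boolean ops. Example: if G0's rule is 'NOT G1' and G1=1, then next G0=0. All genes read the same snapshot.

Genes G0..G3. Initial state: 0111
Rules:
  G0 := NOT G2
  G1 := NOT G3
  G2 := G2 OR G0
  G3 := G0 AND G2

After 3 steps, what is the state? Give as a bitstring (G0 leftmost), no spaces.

Step 1: G0=NOT G2=NOT 1=0 G1=NOT G3=NOT 1=0 G2=G2|G0=1|0=1 G3=G0&G2=0&1=0 -> 0010
Step 2: G0=NOT G2=NOT 1=0 G1=NOT G3=NOT 0=1 G2=G2|G0=1|0=1 G3=G0&G2=0&1=0 -> 0110
Step 3: G0=NOT G2=NOT 1=0 G1=NOT G3=NOT 0=1 G2=G2|G0=1|0=1 G3=G0&G2=0&1=0 -> 0110

0110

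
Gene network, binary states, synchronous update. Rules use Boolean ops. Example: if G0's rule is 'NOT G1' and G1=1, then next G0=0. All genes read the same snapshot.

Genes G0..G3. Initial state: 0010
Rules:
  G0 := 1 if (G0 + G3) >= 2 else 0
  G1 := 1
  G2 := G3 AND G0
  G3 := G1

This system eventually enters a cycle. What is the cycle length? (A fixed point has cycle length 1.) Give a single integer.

Step 0: 0010
Step 1: G0=(0+0>=2)=0 G1=1(const) G2=G3&G0=0&0=0 G3=G1=0 -> 0100
Step 2: G0=(0+0>=2)=0 G1=1(const) G2=G3&G0=0&0=0 G3=G1=1 -> 0101
Step 3: G0=(0+1>=2)=0 G1=1(const) G2=G3&G0=1&0=0 G3=G1=1 -> 0101
State from step 3 equals state from step 2 -> cycle length 1

Answer: 1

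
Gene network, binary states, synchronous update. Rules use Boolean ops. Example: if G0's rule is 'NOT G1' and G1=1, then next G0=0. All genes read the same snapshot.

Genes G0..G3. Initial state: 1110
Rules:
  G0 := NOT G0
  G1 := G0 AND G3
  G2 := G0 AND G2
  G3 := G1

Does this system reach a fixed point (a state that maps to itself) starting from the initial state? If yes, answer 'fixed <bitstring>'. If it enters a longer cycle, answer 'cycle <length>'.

Answer: cycle 2

Derivation:
Step 0: 1110
Step 1: G0=NOT G0=NOT 1=0 G1=G0&G3=1&0=0 G2=G0&G2=1&1=1 G3=G1=1 -> 0011
Step 2: G0=NOT G0=NOT 0=1 G1=G0&G3=0&1=0 G2=G0&G2=0&1=0 G3=G1=0 -> 1000
Step 3: G0=NOT G0=NOT 1=0 G1=G0&G3=1&0=0 G2=G0&G2=1&0=0 G3=G1=0 -> 0000
Step 4: G0=NOT G0=NOT 0=1 G1=G0&G3=0&0=0 G2=G0&G2=0&0=0 G3=G1=0 -> 1000
Cycle of length 2 starting at step 2 -> no fixed point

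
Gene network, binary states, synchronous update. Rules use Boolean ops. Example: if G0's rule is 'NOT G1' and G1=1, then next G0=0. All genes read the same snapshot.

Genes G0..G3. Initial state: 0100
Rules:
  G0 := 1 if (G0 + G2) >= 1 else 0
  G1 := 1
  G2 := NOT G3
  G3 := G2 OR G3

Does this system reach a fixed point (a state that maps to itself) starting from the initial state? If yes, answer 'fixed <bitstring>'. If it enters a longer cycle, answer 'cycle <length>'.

Step 0: 0100
Step 1: G0=(0+0>=1)=0 G1=1(const) G2=NOT G3=NOT 0=1 G3=G2|G3=0|0=0 -> 0110
Step 2: G0=(0+1>=1)=1 G1=1(const) G2=NOT G3=NOT 0=1 G3=G2|G3=1|0=1 -> 1111
Step 3: G0=(1+1>=1)=1 G1=1(const) G2=NOT G3=NOT 1=0 G3=G2|G3=1|1=1 -> 1101
Step 4: G0=(1+0>=1)=1 G1=1(const) G2=NOT G3=NOT 1=0 G3=G2|G3=0|1=1 -> 1101
Fixed point reached at step 3: 1101

Answer: fixed 1101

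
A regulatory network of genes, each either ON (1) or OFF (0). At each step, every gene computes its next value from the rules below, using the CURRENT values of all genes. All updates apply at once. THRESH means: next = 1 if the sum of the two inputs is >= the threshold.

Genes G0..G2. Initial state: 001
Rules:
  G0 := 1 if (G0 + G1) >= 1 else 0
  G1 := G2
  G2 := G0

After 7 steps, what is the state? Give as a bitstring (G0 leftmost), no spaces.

Step 1: G0=(0+0>=1)=0 G1=G2=1 G2=G0=0 -> 010
Step 2: G0=(0+1>=1)=1 G1=G2=0 G2=G0=0 -> 100
Step 3: G0=(1+0>=1)=1 G1=G2=0 G2=G0=1 -> 101
Step 4: G0=(1+0>=1)=1 G1=G2=1 G2=G0=1 -> 111
Step 5: G0=(1+1>=1)=1 G1=G2=1 G2=G0=1 -> 111
Step 6: G0=(1+1>=1)=1 G1=G2=1 G2=G0=1 -> 111
Step 7: G0=(1+1>=1)=1 G1=G2=1 G2=G0=1 -> 111

111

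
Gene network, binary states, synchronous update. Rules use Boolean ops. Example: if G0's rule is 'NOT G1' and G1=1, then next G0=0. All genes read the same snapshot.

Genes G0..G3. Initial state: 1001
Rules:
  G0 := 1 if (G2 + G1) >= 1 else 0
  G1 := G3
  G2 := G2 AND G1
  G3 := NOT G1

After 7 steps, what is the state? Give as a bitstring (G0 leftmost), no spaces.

Step 1: G0=(0+0>=1)=0 G1=G3=1 G2=G2&G1=0&0=0 G3=NOT G1=NOT 0=1 -> 0101
Step 2: G0=(0+1>=1)=1 G1=G3=1 G2=G2&G1=0&1=0 G3=NOT G1=NOT 1=0 -> 1100
Step 3: G0=(0+1>=1)=1 G1=G3=0 G2=G2&G1=0&1=0 G3=NOT G1=NOT 1=0 -> 1000
Step 4: G0=(0+0>=1)=0 G1=G3=0 G2=G2&G1=0&0=0 G3=NOT G1=NOT 0=1 -> 0001
Step 5: G0=(0+0>=1)=0 G1=G3=1 G2=G2&G1=0&0=0 G3=NOT G1=NOT 0=1 -> 0101
Step 6: G0=(0+1>=1)=1 G1=G3=1 G2=G2&G1=0&1=0 G3=NOT G1=NOT 1=0 -> 1100
Step 7: G0=(0+1>=1)=1 G1=G3=0 G2=G2&G1=0&1=0 G3=NOT G1=NOT 1=0 -> 1000

1000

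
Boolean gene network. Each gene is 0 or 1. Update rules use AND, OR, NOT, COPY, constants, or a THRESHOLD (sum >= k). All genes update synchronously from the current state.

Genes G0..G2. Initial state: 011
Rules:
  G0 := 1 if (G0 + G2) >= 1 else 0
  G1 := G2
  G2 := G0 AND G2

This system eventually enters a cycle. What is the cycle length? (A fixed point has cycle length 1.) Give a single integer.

Answer: 1

Derivation:
Step 0: 011
Step 1: G0=(0+1>=1)=1 G1=G2=1 G2=G0&G2=0&1=0 -> 110
Step 2: G0=(1+0>=1)=1 G1=G2=0 G2=G0&G2=1&0=0 -> 100
Step 3: G0=(1+0>=1)=1 G1=G2=0 G2=G0&G2=1&0=0 -> 100
State from step 3 equals state from step 2 -> cycle length 1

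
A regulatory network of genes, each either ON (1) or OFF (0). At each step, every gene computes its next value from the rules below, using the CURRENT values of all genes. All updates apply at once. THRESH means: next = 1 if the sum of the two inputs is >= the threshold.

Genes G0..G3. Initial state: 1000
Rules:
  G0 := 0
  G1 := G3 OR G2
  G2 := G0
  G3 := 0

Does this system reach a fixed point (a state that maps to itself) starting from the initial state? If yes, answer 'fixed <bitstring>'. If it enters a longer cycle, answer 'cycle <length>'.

Answer: fixed 0000

Derivation:
Step 0: 1000
Step 1: G0=0(const) G1=G3|G2=0|0=0 G2=G0=1 G3=0(const) -> 0010
Step 2: G0=0(const) G1=G3|G2=0|1=1 G2=G0=0 G3=0(const) -> 0100
Step 3: G0=0(const) G1=G3|G2=0|0=0 G2=G0=0 G3=0(const) -> 0000
Step 4: G0=0(const) G1=G3|G2=0|0=0 G2=G0=0 G3=0(const) -> 0000
Fixed point reached at step 3: 0000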